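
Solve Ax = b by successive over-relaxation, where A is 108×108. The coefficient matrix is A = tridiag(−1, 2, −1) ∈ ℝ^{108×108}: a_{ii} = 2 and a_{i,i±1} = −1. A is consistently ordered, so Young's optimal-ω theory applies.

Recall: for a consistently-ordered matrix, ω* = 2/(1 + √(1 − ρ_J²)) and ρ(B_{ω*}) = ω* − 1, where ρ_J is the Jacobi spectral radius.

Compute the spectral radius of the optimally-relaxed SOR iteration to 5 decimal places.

ρ_SOR = 0.94398

½·tridiag(1,0,1) at n=108: λ_k = cos(kπ/109); max |λ| at k=1 ⇒ ρ_J = cos(π/109) ≈ 0.99958.
√(1−ρ_J²) = |sin(π/109)| = 0.028818
ω* = 2/(1+0.028818) = 1.94398
ρ_SOR = ω* − 1 = 1.94398 − 1 = 0.94398.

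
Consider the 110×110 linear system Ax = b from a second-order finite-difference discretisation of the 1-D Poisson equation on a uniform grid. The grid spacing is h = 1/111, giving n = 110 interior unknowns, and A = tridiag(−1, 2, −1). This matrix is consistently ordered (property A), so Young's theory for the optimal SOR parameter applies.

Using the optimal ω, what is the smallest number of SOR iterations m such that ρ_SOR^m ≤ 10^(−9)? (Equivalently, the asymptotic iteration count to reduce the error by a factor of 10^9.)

n=110: λ(B_J) = 1 − λ(A)/2 = cos(kπ/111); k=1 gives ρ_J = 0.9995995.
1 − cos²(π/111) = sin²(π/111) ⇒ √(1−ρ_J²) = sin(π/111) = 0.0282989.
ω* = 2/(1 + 0.0282989) = 2/1.0282989 = 1.9449598.
[ρ_SOR] ω* − 1 = 0.9449598.
9·ln10 = 20.7233; −ln(0.9449598) = 0.0566129; m = ⌈20.7233/0.0566129⌉ = ⌈366.053⌉ = 367.

m = 367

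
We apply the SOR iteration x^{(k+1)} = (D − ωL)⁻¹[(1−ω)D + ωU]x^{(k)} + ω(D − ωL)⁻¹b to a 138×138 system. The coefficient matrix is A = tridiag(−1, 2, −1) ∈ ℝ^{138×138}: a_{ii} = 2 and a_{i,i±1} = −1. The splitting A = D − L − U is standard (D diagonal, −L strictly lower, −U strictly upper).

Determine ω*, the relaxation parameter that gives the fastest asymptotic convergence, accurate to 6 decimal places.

ω* = 1.955800

ρ_J = max_k |cos(kπ/139)| = cos(π/139) = 0.999745
√(1−ρ_J²) = |sin(π/139)| = 0.0225995
[ω*] 2 ÷ (1 + 0.0225995) = 2 ÷ 1.0225995 = 1.955800.
ρ(B_{ω*}) = ω*−1 = 0.955800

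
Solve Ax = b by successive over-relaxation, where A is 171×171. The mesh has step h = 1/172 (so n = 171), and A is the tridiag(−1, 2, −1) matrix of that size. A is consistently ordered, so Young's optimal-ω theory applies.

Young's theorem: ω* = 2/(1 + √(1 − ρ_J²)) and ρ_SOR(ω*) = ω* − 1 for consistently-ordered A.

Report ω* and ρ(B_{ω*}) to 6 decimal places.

ω* = 1.964127, ρ_SOR = 0.964127

With n=171, ρ(Jacobi) = cos(π/172) = 0.999833.
1 − cos²(π/172) = sin²(π/172) ⇒ √(1−ρ_J²) = sin(π/172) = 0.0182641.
ω* = 2 / (1 + 0.0182641) = 2 / 1.0182641 ≈ 1.964127.
Hence ρ(B_{ω*}) = 1.964127 − 1 = 0.964127.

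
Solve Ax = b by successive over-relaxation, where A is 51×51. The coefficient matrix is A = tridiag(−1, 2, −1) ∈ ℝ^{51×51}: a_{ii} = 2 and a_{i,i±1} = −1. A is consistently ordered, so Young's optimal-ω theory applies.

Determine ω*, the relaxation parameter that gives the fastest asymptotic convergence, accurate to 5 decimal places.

½·tridiag(1,0,1) at n=51: λ_k = cos(kπ/52); max |λ| at k=1 ⇒ ρ_J = cos(π/52) ≈ 0.99818.
root = sin(π/52) = 0.060378  (since 1−cos² = sin²).
So ω* = 2/1.060378 = 1.88612 (Young).
and ρ(B_{ω*}) = 1.88612 − 1 = 0.88612.

ω* = 1.88612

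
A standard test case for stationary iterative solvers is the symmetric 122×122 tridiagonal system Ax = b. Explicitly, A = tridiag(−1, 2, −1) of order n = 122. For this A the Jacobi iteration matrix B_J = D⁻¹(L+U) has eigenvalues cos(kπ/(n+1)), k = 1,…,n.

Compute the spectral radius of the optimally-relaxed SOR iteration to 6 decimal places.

ρ_J = max_k |cos(kπ/123)| = cos(π/123) = 0.999674
√(1−ρ_J²) simplifies to sin(π/123) = 0.0255386.
So ω* = 2/1.0255386 = 1.950195 (Young).
At ω = 1.950195 every |λ(B_ω)| = ω−1, so ρ_SOR = 0.950195.

ρ_SOR = 0.950195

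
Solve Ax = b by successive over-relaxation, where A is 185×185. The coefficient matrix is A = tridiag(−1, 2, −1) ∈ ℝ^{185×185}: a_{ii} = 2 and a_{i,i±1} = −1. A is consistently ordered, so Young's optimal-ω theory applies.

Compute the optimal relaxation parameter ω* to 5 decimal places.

[ρ_J] n=185: ρ(B_J) = cos(π/(n+1)) = cos(π/186) = 0.99986.
√(1 − cos²(π/186)) = sin(π/186) ≈ 0.016889.
Young: ω* = 2/(1+√(1−ρ_J²)) = 2/(1+0.016889) = 2/1.016889 = 1.96678.
[ρ_SOR] ω* − 1 = 0.96678.

ω* = 1.96678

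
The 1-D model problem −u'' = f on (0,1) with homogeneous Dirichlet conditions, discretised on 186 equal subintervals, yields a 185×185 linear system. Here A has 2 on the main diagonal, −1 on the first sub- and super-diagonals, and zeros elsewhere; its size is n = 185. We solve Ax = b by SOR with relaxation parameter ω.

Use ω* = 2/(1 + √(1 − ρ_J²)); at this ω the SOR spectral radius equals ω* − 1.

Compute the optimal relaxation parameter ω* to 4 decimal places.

B_J for the 185×185 system has eigenvalues cos(kπ/186); ρ_J = cos(π/186) = 0.9999.
√(1 − cos²(π/186)) = sin(π/186) ≈ 0.01689.
[ω*] 2 ÷ (1 + 0.01689) = 2 ÷ 1.01689 = 1.9668.
[ρ_SOR] ω* − 1 = 0.9668.

ω* = 1.9668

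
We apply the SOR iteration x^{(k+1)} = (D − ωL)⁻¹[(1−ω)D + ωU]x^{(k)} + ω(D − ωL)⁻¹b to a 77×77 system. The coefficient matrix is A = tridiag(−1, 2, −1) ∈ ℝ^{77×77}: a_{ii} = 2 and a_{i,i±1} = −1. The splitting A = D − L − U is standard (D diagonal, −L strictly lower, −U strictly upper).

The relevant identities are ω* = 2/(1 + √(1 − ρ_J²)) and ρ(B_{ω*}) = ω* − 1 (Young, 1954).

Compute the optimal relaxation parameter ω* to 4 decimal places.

ρ_J = max_k |cos(kπ/78)| = cos(π/78) = 0.9992
√(1 − cos²(π/78)) = sin(π/78) ≈ 0.04027.
[ω*] 2 ÷ (1 + 0.04027) = 2 ÷ 1.04027 = 1.9226.
ρ_SOR = ω* − 1 ≈ 0.9226.

ω* = 1.9226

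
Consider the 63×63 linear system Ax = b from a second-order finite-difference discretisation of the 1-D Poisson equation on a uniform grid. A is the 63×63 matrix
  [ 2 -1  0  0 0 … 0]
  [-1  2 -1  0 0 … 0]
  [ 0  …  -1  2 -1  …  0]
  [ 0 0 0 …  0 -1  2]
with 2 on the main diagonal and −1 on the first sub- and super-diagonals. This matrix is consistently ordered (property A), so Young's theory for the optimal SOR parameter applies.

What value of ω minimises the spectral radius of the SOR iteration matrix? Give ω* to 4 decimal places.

ω* = 1.9065

n=63: λ(B_J) = 1 − λ(A)/2 = cos(kπ/64); k=1 gives ρ_J = 0.9988.
1 − cos²(π/64) = sin²(π/64) ⇒ √(1−ρ_J²) = sin(π/64) = 0.04907.
Young: ω* = 2/(1+√(1−ρ_J²)) = 2/(1+0.04907) = 2/1.04907 = 1.9065.
and ρ(B_{ω*}) = 1.9065 − 1 = 0.9065.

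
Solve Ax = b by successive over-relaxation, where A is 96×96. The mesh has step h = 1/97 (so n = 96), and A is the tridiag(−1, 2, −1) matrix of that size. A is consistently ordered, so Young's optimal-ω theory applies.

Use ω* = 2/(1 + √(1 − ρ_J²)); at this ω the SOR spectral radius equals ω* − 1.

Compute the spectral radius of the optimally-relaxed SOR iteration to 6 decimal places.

ρ_SOR = 0.937268

n=96: λ(B_J) = 1 − λ(A)/2 = cos(kπ/97); k=1 gives ρ_J = 0.999476.
√(1 − cos²(π/97)) = sin(π/97) ≈ 0.0323819.
Then 2/(1+√(1−ρ_J²)) = 2/(1+0.0323819); ω* = 2/1.0323819 = 1.937268.
[ρ_SOR] ω* − 1 = 0.937268.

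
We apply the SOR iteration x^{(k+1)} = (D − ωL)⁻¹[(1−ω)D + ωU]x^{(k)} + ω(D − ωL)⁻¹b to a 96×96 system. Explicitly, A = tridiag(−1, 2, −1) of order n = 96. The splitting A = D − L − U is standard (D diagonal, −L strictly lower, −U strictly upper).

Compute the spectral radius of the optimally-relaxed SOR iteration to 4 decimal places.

ρ_J = max_k |cos(kπ/97)| = cos(π/97) = 0.9995
√(1−ρ_J²) = |sin(π/97)| = 0.03238
[ω*] 2 ÷ (1 + 0.03238) = 2 ÷ 1.03238 = 1.9373.
Hence ρ(B_{ω*}) = 1.9373 − 1 = 0.9373.

ρ_SOR = 0.9373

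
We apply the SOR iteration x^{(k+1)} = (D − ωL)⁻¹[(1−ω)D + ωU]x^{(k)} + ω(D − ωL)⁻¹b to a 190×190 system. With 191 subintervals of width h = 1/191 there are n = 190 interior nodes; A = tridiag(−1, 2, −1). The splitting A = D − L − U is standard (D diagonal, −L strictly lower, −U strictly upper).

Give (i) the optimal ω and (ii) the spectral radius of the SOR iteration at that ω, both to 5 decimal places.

[ρ_J] n=190: ρ(B_J) = cos(π/(n+1)) = cos(π/191) = 0.99986.
1 − cos²(π/191) = sin²(π/191) ⇒ √(1−ρ_J²) = sin(π/191) = 0.016447.
ω* = 2/(1+0.016447) = 1.96764
ρ_SOR = ω* − 1 ≈ 0.96764.

ω* = 1.96764, ρ_SOR = 0.96764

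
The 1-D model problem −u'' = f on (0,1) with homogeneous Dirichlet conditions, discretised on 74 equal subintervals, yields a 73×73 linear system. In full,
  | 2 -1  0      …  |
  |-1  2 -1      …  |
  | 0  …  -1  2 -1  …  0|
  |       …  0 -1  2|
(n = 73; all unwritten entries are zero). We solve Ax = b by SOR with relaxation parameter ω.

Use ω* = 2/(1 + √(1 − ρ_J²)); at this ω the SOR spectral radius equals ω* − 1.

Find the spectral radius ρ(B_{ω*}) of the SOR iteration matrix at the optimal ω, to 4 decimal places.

ρ_SOR = 0.9186

spectrum of D⁻¹(L+U) = {cos(kπ/74) : 1≤k≤73}; ρ_J = cos(π/74) = 0.9991.
1 − cos²(π/74) = sin²(π/74) ⇒ √(1−ρ_J²) = sin(π/74) = 0.04244.
ω* = 2/(1 + 0.04244) = 2/1.04244 = 1.9186.
ρ(B_{ω*}) = ω*−1 = 0.9186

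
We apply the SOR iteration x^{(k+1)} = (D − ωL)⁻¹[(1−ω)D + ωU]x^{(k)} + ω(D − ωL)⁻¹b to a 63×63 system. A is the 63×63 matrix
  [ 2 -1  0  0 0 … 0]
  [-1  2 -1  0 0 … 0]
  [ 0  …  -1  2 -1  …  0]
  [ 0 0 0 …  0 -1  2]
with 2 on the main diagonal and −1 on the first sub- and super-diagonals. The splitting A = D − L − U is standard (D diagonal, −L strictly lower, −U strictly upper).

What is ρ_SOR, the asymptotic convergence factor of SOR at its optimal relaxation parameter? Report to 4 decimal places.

ρ_SOR = 0.9065

½·tridiag(1,0,1) at n=63: λ_k = cos(kπ/64); max |λ| at k=1 ⇒ ρ_J = cos(π/64) ≈ 0.9988.
√(1−ρ_J²) simplifies to sin(π/64) = 0.04907.
ω* = 2 / (1 + 0.04907) = 2 / 1.04907 ≈ 1.9065.
[ρ_SOR] ω* − 1 = 0.9065.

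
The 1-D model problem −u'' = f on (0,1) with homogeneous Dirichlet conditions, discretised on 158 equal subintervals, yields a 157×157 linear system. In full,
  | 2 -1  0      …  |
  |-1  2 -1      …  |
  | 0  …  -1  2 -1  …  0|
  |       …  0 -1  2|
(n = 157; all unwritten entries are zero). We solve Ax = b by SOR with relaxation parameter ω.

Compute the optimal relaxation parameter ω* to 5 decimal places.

ω* = 1.96101

ρ_J = max_k |cos(kπ/158)| = cos(π/158) = 0.99980
1 − cos²(π/158) = sin²(π/158) ⇒ √(1−ρ_J²) = sin(π/158) = 0.019882.
Then 2/(1+√(1−ρ_J²)) = 2/(1+0.019882); ω* = 2/1.019882 = 1.96101.
[ρ_SOR] ω* − 1 = 0.96101.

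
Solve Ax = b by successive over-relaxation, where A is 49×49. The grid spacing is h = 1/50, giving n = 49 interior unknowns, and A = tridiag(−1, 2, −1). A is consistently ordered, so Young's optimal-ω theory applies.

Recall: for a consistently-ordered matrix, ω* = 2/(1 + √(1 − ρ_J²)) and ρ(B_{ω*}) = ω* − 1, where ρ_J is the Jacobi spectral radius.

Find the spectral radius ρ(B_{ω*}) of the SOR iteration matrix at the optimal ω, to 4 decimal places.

ρ_SOR = 0.8818

ρ_J = max_k |cos(kπ/50)| = cos(π/50) = 0.9980
√(1 − cos²(π/50)) = sin(π/50) ≈ 0.06279.
ω* = 2 / (1 + 0.06279) = 2 / 1.06279 ≈ 1.8818.
ρ_SOR = ω* − 1 ≈ 0.8818.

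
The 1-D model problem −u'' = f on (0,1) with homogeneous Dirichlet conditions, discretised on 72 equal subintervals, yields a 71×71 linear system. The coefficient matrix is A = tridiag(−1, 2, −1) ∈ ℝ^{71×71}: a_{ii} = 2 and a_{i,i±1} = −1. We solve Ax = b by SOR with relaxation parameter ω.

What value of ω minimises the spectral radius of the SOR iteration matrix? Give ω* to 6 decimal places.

B_J for the 71×71 system has eigenvalues cos(kπ/72); ρ_J = cos(π/72) = 0.999048.
√(1−ρ_J²) = |sin(π/72)| = 0.0436194
ω* = 2/(1 + 0.0436194) = 2/1.0436194 = 1.916407.
ρ_SOR = ω* − 1 ≈ 0.916407.

ω* = 1.916407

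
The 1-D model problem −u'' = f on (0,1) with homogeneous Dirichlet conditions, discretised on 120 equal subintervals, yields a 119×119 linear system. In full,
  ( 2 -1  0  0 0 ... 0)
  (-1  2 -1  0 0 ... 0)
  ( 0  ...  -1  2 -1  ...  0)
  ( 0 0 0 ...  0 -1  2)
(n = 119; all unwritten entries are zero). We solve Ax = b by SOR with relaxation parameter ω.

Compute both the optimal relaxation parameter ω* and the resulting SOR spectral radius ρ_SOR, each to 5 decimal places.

ω* = 1.94898, ρ_SOR = 0.94898

½·tridiag(1,0,1) at n=119: λ_k = cos(kπ/120); max |λ| at k=1 ⇒ ρ_J = cos(π/120) ≈ 0.99966.
√(1 − cos²(π/120)) = sin(π/120) ≈ 0.026177.
ω* = 2/(1+0.026177) = 1.94898
Hence ρ(B_{ω*}) = 1.94898 − 1 = 0.94898.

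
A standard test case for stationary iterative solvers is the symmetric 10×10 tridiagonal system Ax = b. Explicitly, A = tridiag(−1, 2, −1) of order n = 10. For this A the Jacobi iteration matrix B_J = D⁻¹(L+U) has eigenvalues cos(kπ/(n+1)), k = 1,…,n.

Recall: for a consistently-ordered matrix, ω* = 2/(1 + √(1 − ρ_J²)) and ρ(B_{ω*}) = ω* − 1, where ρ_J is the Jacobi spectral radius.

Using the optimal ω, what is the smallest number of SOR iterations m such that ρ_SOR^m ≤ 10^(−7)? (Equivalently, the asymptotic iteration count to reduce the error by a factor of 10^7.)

B_J for the 10×10 system has eigenvalues cos(kπ/11); ρ_J = cos(π/11) = 0.9594930.
√(1−ρ_J²) = |sin(π/11)| = 0.2817326
ω* = 2/(1 + 0.2817326) = 2/1.2817326 = 1.5603879.
ρ_SOR = ω* − 1 ≈ 0.5603879.
m ≥ 7·ln10 / (−ln 0.5603879) = 27.832; smallest integer m = 28.

m = 28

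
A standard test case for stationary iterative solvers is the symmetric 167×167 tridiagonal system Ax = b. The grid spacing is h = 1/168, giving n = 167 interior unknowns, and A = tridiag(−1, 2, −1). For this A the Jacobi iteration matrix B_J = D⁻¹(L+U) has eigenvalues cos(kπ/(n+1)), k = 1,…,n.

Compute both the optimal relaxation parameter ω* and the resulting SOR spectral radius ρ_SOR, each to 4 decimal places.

ω* = 1.9633, ρ_SOR = 0.9633

ρ_J = max_k |cos(kπ/168)| = cos(π/168) = 0.9998
root = sin(π/168) = 0.01870  (since 1−cos² = sin²).
Then 2/(1+√(1−ρ_J²)) = 2/(1+0.01870); ω* = 2/1.01870 = 1.9633.
Hence ρ(B_{ω*}) = 1.9633 − 1 = 0.9633.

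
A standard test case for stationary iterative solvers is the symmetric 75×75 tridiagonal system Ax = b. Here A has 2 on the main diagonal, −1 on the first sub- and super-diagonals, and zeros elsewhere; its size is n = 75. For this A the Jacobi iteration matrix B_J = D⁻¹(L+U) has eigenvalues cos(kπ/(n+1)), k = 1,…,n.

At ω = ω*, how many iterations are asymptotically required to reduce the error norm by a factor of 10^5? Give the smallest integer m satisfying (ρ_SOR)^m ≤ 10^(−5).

m = 140

B_J for the 75×75 system has eigenvalues cos(kπ/76); ρ_J = cos(π/76) = 0.9991458.
√(1 − cos²(π/76)) = sin(π/76) ≈ 0.0413250.
ω* = 2/(1+0.0413250) = 1.9206300
ρ_SOR = ω* − 1 = 1.9206300 − 1 = 0.9206300.
For 5 digits: m = 5·ln10 / (−ln 0.9206300) = 11.5129/0.0826971 = 139.218; round up → m = 140.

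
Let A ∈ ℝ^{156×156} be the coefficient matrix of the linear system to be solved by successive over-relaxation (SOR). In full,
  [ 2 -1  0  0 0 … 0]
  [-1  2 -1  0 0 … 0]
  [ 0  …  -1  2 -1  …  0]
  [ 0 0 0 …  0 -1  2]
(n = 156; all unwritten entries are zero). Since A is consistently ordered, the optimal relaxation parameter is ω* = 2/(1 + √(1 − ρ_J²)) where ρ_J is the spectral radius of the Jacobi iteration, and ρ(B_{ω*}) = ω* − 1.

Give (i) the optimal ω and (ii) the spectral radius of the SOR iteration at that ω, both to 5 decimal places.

ω* = 1.96077, ρ_SOR = 0.96077

½·tridiag(1,0,1) at n=156: λ_k = cos(kπ/157); max |λ| at k=1 ⇒ ρ_J = cos(π/157) ≈ 0.99980.
1 − cos²(π/157) = sin²(π/157) ⇒ √(1−ρ_J²) = sin(π/157) = 0.020009.
So ω* = 2/1.020009 = 1.96077 (Young).
[ρ_SOR] ω* − 1 = 0.96077.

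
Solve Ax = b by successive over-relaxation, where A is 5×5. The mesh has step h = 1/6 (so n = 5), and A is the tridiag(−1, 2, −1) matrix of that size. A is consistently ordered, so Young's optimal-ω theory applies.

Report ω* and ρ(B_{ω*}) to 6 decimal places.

ω* = 1.333333, ρ_SOR = 0.333333

ρ_J = max_k |cos(kπ/6)| = cos(π/6) = 0.866025
root = sin(π/6) = 0.5000000  (since 1−cos² = sin²).
ω* = 2/(1 + 0.5000000) = 2/1.5000000 = 1.333333.
ρ_SOR = ω* − 1 = 1.333333 − 1 = 0.333333.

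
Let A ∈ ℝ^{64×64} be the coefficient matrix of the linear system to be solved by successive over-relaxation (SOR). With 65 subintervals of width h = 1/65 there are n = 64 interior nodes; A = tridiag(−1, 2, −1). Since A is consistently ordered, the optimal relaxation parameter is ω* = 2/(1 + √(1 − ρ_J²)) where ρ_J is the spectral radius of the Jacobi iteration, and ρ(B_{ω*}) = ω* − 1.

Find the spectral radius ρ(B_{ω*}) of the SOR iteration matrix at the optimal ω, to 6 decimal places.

ρ_SOR = 0.907826

½·tridiag(1,0,1) at n=64: λ_k = cos(kπ/65); max |λ| at k=1 ⇒ ρ_J = cos(π/65) ≈ 0.998832.
√(1−ρ_J²) = |sin(π/65)| = 0.0483134
Then 2/(1+√(1−ρ_J²)) = 2/(1+0.0483134); ω* = 2/1.0483134 = 1.907826.
ρ_SOR = ω* − 1 ≈ 0.907826.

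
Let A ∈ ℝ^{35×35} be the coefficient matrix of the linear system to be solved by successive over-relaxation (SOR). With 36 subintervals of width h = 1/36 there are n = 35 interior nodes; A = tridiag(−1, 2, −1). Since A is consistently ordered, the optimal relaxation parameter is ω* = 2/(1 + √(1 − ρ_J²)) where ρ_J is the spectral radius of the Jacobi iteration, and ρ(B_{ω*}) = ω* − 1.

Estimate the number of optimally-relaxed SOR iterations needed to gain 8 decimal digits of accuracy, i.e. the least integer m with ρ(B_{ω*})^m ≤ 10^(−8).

B_J for the 35×35 system has eigenvalues cos(kπ/36); ρ_J = cos(π/36) = 0.9961947.
√(1−ρ_J²) = |sin(π/36)| = 0.0871557
So ω* = 2/1.0871557 = 1.8396629 (Young).
ρ(B_{ω*}) = ω*−1 = 0.8396629
m ≥ 8·ln10 / (−ln 0.8396629) = 105.409; smallest integer m = 106.

m = 106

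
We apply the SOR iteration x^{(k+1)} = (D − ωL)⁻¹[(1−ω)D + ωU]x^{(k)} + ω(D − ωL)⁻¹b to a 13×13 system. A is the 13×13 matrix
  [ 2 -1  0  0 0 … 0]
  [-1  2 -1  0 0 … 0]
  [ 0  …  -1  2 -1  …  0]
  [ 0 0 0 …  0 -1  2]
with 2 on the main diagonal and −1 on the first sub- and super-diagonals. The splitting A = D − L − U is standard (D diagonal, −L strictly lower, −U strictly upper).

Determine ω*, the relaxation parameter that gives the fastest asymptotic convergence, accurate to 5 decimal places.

ω* = 1.63596

spectrum of D⁻¹(L+U) = {cos(kπ/14) : 1≤k≤13}; ρ_J = cos(π/14) = 0.97493.
root = sin(π/14) = 0.222521  (since 1−cos² = sin²).
Then 2/(1+√(1−ρ_J²)) = 2/(1+0.222521); ω* = 2/1.222521 = 1.63596.
ρ_SOR = ω* − 1 ≈ 0.63596.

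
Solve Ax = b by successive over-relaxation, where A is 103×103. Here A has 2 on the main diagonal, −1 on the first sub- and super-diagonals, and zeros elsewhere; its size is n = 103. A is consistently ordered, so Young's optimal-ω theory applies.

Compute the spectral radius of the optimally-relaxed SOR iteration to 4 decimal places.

n=103: λ(B_J) = 1 − λ(A)/2 = cos(kπ/104); k=1 gives ρ_J = 0.9995.
√(1−ρ_J²) = |sin(π/104)| = 0.03020
ω* = 2/(1 + 0.03020) = 2/1.03020 = 1.9414.
ρ_SOR = ω* − 1 = 1.9414 − 1 = 0.9414.

ρ_SOR = 0.9414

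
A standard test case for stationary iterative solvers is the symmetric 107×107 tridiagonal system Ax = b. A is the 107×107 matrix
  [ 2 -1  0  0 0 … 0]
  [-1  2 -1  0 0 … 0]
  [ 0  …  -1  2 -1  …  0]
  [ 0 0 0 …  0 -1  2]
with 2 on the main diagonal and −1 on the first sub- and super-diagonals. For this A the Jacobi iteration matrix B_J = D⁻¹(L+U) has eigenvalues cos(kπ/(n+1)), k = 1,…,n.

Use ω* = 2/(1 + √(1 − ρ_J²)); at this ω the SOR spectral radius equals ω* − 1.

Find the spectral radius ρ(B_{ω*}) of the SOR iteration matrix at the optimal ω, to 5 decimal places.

ρ_SOR = 0.94347

B_J for the 107×107 system has eigenvalues cos(kπ/108); ρ_J = cos(π/108) = 0.99958.
1 − cos²(π/108) = sin²(π/108) ⇒ √(1−ρ_J²) = sin(π/108) = 0.029085.
ω* = 2 / (1 + 0.029085) = 2 / 1.029085 ≈ 1.94347.
ρ_SOR = ω* − 1 = 1.94347 − 1 = 0.94347.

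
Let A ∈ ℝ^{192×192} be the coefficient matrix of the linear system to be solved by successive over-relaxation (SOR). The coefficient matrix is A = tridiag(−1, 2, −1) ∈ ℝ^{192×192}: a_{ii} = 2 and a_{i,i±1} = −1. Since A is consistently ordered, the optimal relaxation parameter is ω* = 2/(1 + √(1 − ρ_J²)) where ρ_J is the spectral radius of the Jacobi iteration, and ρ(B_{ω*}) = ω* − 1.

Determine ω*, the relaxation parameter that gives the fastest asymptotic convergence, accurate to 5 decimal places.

ω* = 1.96797

ρ_J = max_k |cos(kπ/193)| = cos(π/193) = 0.99987
root = sin(π/193) = 0.016277  (since 1−cos² = sin²).
[ω*] 2 ÷ (1 + 0.016277) = 2 ÷ 1.016277 = 1.96797.
ρ(B_{ω*}) = ω*−1 = 0.96797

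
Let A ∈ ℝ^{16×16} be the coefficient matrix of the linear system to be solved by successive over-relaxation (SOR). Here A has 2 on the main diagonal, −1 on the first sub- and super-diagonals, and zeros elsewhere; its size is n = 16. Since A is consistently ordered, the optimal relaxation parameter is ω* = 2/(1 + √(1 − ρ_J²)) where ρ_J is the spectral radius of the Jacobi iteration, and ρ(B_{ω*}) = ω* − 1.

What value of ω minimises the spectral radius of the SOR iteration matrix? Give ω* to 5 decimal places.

[ρ_J] n=16: ρ(B_J) = cos(π/(n+1)) = cos(π/17) = 0.98297.
1 − cos²(π/17) = sin²(π/17) ⇒ √(1−ρ_J²) = sin(π/17) = 0.183750.
[ω*] 2 ÷ (1 + 0.183750) = 2 ÷ 1.183750 = 1.68955.
ρ(B_{ω*}) = ω*−1 = 0.68955

ω* = 1.68955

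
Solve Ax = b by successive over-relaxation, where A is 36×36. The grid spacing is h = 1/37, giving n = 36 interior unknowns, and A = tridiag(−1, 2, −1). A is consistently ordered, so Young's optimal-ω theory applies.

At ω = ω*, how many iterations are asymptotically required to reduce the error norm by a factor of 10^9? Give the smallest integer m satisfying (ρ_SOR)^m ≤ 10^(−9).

ρ_J = max_k |cos(kπ/37)| = cos(π/37) = 0.9963975
1 − cos²(π/37) = sin²(π/37) ⇒ √(1−ρ_J²) = sin(π/37) = 0.0848059.
[ω*] 2 ÷ (1 + 0.0848059) = 2 ÷ 1.0848059 = 1.8436478.
[ρ_SOR] ω* − 1 = 0.8436478.
m ≥ 9·ln10 / (−ln 0.8436478) = 121.887; smallest integer m = 122.

m = 122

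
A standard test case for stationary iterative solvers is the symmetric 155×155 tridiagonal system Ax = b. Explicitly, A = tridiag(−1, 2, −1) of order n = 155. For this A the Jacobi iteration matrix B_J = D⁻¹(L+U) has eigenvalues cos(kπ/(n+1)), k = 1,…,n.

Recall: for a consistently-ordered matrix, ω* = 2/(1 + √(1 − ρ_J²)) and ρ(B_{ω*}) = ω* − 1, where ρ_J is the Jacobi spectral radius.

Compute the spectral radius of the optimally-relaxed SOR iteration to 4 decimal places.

[ρ_J] n=155: ρ(B_J) = cos(π/(n+1)) = cos(π/156) = 0.9998.
√(1−ρ_J²) simplifies to sin(π/156) = 0.02014.
[ω*] 2 ÷ (1 + 0.02014) = 2 ÷ 1.02014 = 1.9605.
ρ_SOR = ω* − 1 = 1.9605 − 1 = 0.9605.

ρ_SOR = 0.9605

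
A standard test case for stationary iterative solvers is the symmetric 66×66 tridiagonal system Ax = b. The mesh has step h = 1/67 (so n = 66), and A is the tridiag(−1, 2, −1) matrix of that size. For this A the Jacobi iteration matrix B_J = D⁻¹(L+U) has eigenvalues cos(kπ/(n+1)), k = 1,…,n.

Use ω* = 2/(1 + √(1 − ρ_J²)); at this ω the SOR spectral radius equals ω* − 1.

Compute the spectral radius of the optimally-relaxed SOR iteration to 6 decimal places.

ρ_SOR = 0.910453

With n=66, ρ(Jacobi) = cos(π/67) = 0.998901.
1 − cos²(π/67) = sin²(π/67) ⇒ √(1−ρ_J²) = sin(π/67) = 0.0468723.
ω* = 2/(1+0.0468723) = 1.910453
[ρ_SOR] ω* − 1 = 0.910453.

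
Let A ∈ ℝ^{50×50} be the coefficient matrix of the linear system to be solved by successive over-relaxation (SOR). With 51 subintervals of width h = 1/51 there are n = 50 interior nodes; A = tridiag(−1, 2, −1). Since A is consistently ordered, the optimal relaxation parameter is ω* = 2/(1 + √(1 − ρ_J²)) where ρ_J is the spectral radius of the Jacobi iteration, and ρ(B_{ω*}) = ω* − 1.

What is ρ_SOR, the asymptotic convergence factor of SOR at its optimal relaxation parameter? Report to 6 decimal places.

ρ_SOR = 0.884018

½·tridiag(1,0,1) at n=50: λ_k = cos(kπ/51); max |λ| at k=1 ⇒ ρ_J = cos(π/51) ≈ 0.998103.
√(1−ρ_J²) simplifies to sin(π/51) = 0.0615609.
ω* = 2 / (1 + 0.0615609) = 2 / 1.0615609 ≈ 1.884018.
ρ_SOR = ω* − 1 ≈ 0.884018.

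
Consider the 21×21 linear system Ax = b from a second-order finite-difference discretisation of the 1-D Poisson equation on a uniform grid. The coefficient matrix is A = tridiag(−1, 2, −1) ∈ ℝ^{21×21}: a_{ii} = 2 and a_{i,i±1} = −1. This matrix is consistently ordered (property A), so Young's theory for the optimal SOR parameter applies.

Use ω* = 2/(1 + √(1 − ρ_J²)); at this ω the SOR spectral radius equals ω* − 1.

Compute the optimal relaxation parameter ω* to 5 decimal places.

[ρ_J] n=21: ρ(B_J) = cos(π/(n+1)) = cos(π/22) = 0.98982.
root = sin(π/22) = 0.142315  (since 1−cos² = sin²).
ω* = 2/(1+0.142315) = 1.75083
At ω = 1.75083 every |λ(B_ω)| = ω−1, so ρ_SOR = 0.75083.

ω* = 1.75083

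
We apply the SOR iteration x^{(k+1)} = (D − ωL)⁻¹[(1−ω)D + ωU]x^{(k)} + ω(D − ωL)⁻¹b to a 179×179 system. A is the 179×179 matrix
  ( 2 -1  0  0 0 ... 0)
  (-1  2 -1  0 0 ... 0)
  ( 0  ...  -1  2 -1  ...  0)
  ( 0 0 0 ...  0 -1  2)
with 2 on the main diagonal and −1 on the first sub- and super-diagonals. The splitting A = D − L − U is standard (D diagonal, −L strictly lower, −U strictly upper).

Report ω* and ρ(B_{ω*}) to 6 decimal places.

ω* = 1.965694, ρ_SOR = 0.965694

[ρ_J] n=179: ρ(B_J) = cos(π/(n+1)) = cos(π/180) = 0.999848.
1 − cos²(π/180) = sin²(π/180) ⇒ √(1−ρ_J²) = sin(π/180) = 0.0174524.
ω* = 2 / (1 + 0.0174524) = 2 / 1.0174524 ≈ 1.965694.
At ω = 1.965694 every |λ(B_ω)| = ω−1, so ρ_SOR = 0.965694.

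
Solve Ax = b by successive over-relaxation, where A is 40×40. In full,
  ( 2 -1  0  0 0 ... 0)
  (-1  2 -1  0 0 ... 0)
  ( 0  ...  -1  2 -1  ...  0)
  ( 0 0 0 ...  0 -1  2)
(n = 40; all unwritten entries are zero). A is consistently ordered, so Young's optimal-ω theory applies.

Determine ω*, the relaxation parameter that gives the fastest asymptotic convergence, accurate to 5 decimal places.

ρ_J = max_k |cos(kπ/41)| = cos(π/41) = 0.99707
√(1−ρ_J²) = |sin(π/41)| = 0.076549
[ω*] 2 ÷ (1 + 0.076549) = 2 ÷ 1.076549 = 1.85779.
and ρ(B_{ω*}) = 1.85779 − 1 = 0.85779.

ω* = 1.85779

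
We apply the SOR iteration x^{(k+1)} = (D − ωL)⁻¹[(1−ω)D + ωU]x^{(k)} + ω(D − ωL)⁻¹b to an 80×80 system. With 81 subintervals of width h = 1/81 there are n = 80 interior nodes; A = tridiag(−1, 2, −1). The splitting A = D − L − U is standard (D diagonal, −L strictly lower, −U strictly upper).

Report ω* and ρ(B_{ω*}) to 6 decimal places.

ω* = 1.925344, ρ_SOR = 0.925344

½·tridiag(1,0,1) at n=80: λ_k = cos(kπ/81); max |λ| at k=1 ⇒ ρ_J = cos(π/81) ≈ 0.999248.
√(1−ρ_J²) simplifies to sin(π/81) = 0.0387754.
So ω* = 2/1.0387754 = 1.925344 (Young).
At ω = 1.925344 every |λ(B_ω)| = ω−1, so ρ_SOR = 0.925344.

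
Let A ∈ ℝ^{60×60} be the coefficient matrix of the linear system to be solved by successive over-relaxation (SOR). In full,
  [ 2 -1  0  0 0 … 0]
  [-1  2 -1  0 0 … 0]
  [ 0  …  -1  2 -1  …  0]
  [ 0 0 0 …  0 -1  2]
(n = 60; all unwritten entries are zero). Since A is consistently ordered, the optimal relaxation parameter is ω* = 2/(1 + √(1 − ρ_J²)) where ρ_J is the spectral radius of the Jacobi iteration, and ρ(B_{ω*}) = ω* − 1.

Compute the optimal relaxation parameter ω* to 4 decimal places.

ω* = 1.9021

½·tridiag(1,0,1) at n=60: λ_k = cos(kπ/61); max |λ| at k=1 ⇒ ρ_J = cos(π/61) ≈ 0.9987.
√(1 − cos²(π/61)) = sin(π/61) ≈ 0.05148.
ω* = 2/(1+0.05148) = 1.9021
Hence ρ(B_{ω*}) = 1.9021 − 1 = 0.9021.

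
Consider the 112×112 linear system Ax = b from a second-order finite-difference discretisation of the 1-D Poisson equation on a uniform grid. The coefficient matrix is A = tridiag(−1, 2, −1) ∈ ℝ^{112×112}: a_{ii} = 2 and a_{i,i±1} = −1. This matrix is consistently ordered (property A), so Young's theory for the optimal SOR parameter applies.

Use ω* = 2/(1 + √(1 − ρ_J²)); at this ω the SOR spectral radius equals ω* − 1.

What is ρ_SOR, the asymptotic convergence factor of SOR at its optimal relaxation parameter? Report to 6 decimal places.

B_J for the 112×112 system has eigenvalues cos(kπ/113); ρ_J = cos(π/113) = 0.999614.
1 − cos²(π/113) = sin²(π/113) ⇒ √(1−ρ_J²) = sin(π/113) = 0.0277981.
Young: ω* = 2/(1+√(1−ρ_J²)) = 2/(1+0.0277981) = 2/1.0277981 = 1.945907.
ρ_SOR = ω* − 1 ≈ 0.945907.

ρ_SOR = 0.945907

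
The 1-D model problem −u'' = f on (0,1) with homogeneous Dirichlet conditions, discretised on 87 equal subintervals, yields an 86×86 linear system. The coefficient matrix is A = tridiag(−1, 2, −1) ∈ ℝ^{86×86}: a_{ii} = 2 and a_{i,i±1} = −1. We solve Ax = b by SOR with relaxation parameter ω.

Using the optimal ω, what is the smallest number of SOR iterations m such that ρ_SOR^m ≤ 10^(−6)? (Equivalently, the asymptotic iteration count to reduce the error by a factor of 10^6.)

m = 192

½·tridiag(1,0,1) at n=86: λ_k = cos(kπ/87); max |λ| at k=1 ⇒ ρ_J = cos(π/87) ≈ 0.9993481.
√(1 − cos²(π/87)) = sin(π/87) ≈ 0.0361024.
ω* = 2/(1 + 0.0361024) = 2/1.0361024 = 1.9303111.
ρ(B_{ω*}) = ω*−1 = 0.9303111
For 6 digits: m = 6·ln10 / (−ln 0.9303111) = 13.8155/0.0722362 = 191.255; round up → m = 192.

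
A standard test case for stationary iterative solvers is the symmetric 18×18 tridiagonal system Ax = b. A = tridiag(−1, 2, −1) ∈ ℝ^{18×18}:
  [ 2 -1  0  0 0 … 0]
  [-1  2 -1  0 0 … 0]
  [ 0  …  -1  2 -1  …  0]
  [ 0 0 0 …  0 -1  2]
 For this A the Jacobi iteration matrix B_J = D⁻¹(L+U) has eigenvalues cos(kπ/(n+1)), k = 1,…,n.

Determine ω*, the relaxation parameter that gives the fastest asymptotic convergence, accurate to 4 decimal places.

ω* = 1.7173

[ρ_J] n=18: ρ(B_J) = cos(π/(n+1)) = cos(π/19) = 0.9864.
√(1−ρ_J²) = |sin(π/19)| = 0.16459
ω* = 2 / (1 + 0.16459) = 2 / 1.16459 ≈ 1.7173.
[ρ_SOR] ω* − 1 = 0.7173.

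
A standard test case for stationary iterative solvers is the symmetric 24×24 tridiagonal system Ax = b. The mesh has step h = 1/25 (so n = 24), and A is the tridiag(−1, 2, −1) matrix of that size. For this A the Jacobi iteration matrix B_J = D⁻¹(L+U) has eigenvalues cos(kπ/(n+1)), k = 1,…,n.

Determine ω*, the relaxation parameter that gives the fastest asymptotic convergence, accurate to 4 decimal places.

ω* = 1.7773

ρ_J = max_k |cos(kπ/25)| = cos(π/25) = 0.9921
√(1−ρ_J²) simplifies to sin(π/25) = 0.12533.
ω* = 2 / (1 + 0.12533) = 2 / 1.12533 ≈ 1.7773.
ρ_SOR = ω* − 1 ≈ 0.7773.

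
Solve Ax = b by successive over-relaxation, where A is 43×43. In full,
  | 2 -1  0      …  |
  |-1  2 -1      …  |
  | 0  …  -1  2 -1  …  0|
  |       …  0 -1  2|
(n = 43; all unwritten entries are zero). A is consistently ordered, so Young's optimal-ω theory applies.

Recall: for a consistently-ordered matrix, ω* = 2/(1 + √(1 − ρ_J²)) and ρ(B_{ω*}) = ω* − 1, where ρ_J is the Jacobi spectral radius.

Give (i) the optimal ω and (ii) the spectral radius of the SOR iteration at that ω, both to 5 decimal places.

[ρ_J] n=43: ρ(B_J) = cos(π/(n+1)) = cos(π/44) = 0.99745.
√(1 − cos²(π/44)) = sin(π/44) ≈ 0.071339.
Then 2/(1+√(1−ρ_J²)) = 2/(1+0.071339); ω* = 2/1.071339 = 1.86682.
ρ_SOR = ω* − 1 ≈ 0.86682.

ω* = 1.86682, ρ_SOR = 0.86682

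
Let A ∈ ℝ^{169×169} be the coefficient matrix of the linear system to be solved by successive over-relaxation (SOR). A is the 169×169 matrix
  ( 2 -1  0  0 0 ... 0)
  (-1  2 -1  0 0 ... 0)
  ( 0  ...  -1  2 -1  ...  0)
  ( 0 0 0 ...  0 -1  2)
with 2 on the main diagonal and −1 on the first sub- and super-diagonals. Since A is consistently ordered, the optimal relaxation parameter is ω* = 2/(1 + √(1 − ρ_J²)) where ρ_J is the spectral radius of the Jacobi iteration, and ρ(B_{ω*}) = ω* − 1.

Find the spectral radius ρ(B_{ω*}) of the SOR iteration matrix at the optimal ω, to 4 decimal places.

ρ_SOR = 0.9637

With n=169, ρ(Jacobi) = cos(π/170) = 0.9998.
root = sin(π/170) = 0.01848  (since 1−cos² = sin²).
[ω*] 2 ÷ (1 + 0.01848) = 2 ÷ 1.01848 = 1.9637.
ρ_SOR = ω* − 1 ≈ 0.9637.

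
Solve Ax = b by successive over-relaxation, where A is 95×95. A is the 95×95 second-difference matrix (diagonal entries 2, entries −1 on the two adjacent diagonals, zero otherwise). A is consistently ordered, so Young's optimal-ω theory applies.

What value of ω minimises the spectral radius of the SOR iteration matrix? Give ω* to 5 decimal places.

[ρ_J] n=95: ρ(B_J) = cos(π/(n+1)) = cos(π/96) = 0.99946.
root = sin(π/96) = 0.032719  (since 1−cos² = sin²).
[ω*] 2 ÷ (1 + 0.032719) = 2 ÷ 1.032719 = 1.93664.
ρ_SOR = ω* − 1 = 1.93664 − 1 = 0.93664.

ω* = 1.93664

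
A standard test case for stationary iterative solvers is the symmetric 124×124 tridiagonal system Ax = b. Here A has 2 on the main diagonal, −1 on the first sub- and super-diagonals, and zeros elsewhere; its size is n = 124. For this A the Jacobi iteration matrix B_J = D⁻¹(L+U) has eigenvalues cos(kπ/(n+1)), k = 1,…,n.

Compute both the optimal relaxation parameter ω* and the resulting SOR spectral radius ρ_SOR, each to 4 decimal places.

ω* = 1.9510, ρ_SOR = 0.9510

½·tridiag(1,0,1) at n=124: λ_k = cos(kπ/125); max |λ| at k=1 ⇒ ρ_J = cos(π/125) ≈ 0.9997.
1 − cos²(π/125) = sin²(π/125) ⇒ √(1−ρ_J²) = sin(π/125) = 0.02513.
Then 2/(1+√(1−ρ_J²)) = 2/(1+0.02513); ω* = 2/1.02513 = 1.9510.
ρ_SOR = ω* − 1 = 1.9510 − 1 = 0.9510.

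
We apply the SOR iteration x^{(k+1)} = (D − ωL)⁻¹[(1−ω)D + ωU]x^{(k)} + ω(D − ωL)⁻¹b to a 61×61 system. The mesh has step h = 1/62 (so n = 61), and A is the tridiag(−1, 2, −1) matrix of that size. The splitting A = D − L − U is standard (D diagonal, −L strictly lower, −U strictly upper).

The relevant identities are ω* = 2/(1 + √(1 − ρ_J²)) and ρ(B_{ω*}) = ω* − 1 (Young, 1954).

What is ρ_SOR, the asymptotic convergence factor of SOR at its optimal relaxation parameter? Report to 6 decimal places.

ρ_SOR = 0.903585

n=61: λ(B_J) = 1 − λ(A)/2 = cos(kπ/62); k=1 gives ρ_J = 0.998717.
√(1−ρ_J²) = |sin(π/62)| = 0.0506492
So ω* = 2/1.0506492 = 1.903585 (Young).
and ρ(B_{ω*}) = 1.903585 − 1 = 0.903585.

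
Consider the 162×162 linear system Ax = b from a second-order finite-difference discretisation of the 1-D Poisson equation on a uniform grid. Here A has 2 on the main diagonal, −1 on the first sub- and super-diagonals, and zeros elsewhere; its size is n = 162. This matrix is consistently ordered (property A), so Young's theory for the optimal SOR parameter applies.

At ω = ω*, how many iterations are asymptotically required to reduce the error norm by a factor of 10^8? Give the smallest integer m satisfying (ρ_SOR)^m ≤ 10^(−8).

B_J for the 162×162 system has eigenvalues cos(kπ/163); ρ_J = cos(π/163) = 0.9998143.
1 − cos²(π/163) = sin²(π/163) ⇒ √(1−ρ_J²) = sin(π/163) = 0.0192724.
Young: ω* = 2/(1+√(1−ρ_J²)) = 2/(1+0.0192724) = 2/1.0192724 = 1.9621840.
ρ_SOR = ω* − 1 ≈ 0.9621840.
(0.9621840)^m ≤ 10^{−8}  ⇒  m·ln(0.9621840) ≤ −8·ln10  ⇒  m ≥ 477.844  ⇒  m = 478

m = 478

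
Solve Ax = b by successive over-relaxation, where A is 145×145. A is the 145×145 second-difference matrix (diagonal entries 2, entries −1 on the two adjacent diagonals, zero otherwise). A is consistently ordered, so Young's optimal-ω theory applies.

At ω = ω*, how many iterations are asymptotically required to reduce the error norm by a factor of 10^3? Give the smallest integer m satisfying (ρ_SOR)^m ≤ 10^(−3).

m = 161

spectrum of D⁻¹(L+U) = {cos(kπ/146) : 1≤k≤145}; ρ_J = cos(π/146) = 0.9997685.
√(1−ρ_J²) simplifies to sin(π/146) = 0.0215161.
ω* = 2/(1 + 0.0215161) = 2/1.0215161 = 1.9578742.
[ρ_SOR] ω* − 1 = 0.9578742.
m ≥ 3·ln10 / (−ln 0.9578742) = 160.501; smallest integer m = 161.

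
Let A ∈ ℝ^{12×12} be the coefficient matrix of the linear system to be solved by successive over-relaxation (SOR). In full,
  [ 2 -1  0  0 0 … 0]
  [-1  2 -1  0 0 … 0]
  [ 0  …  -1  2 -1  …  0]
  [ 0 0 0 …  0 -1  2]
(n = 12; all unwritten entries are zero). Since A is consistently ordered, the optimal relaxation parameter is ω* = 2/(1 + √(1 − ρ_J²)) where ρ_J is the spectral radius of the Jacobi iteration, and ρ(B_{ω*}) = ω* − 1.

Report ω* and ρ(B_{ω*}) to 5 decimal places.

ω* = 1.61379, ρ_SOR = 0.61379

With n=12, ρ(Jacobi) = cos(π/13) = 0.97094.
root = sin(π/13) = 0.239316  (since 1−cos² = sin²).
ω* = 2/(1 + 0.239316) = 2/1.239316 = 1.61379.
Hence ρ(B_{ω*}) = 1.61379 − 1 = 0.61379.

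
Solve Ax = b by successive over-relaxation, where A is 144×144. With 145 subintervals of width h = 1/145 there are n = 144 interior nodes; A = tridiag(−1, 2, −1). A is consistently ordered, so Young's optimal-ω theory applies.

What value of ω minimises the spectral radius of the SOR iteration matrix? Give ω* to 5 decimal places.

½·tridiag(1,0,1) at n=144: λ_k = cos(kπ/145); max |λ| at k=1 ⇒ ρ_J = cos(π/145) ≈ 0.99977.
√(1−ρ_J²) = |sin(π/145)| = 0.021664
ω* = 2/(1+0.021664) = 1.95759
ρ_SOR = ω* − 1 = 1.95759 − 1 = 0.95759.

ω* = 1.95759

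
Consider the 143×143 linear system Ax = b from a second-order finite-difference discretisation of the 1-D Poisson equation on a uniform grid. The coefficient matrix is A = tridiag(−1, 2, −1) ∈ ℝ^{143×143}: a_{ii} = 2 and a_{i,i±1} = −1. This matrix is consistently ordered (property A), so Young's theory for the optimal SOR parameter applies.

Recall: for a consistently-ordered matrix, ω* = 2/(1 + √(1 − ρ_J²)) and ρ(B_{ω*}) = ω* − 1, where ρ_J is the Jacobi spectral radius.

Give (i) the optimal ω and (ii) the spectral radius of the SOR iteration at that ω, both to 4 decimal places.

B_J for the 143×143 system has eigenvalues cos(kπ/144); ρ_J = cos(π/144) = 0.9998.
√(1−ρ_J²) simplifies to sin(π/144) = 0.02181.
[ω*] 2 ÷ (1 + 0.02181) = 2 ÷ 1.02181 = 1.9573.
ρ_SOR = ω* − 1 = 1.9573 − 1 = 0.9573.

ω* = 1.9573, ρ_SOR = 0.9573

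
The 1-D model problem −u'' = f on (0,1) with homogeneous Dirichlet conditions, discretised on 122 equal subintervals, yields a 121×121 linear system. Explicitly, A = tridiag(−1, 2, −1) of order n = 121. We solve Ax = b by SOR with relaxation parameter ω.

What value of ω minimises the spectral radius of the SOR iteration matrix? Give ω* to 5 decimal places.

With n=121, ρ(Jacobi) = cos(π/122) = 0.99967.
root = sin(π/122) = 0.025748  (since 1−cos² = sin²).
ω* = 2/(1+0.025748) = 1.94980
ρ_SOR = ω* − 1 ≈ 0.94980.

ω* = 1.94980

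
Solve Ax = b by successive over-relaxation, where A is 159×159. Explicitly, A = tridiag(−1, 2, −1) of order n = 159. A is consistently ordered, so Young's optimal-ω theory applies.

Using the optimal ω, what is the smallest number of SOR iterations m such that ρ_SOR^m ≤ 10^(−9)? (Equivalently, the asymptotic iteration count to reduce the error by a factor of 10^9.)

½·tridiag(1,0,1) at n=159: λ_k = cos(kπ/160); max |λ| at k=1 ⇒ ρ_J = cos(π/160) ≈ 0.9998072.
√(1−ρ_J²) = |sin(π/160)| = 0.0196337
ω* = 2 / (1 + 0.0196337) = 2 / 1.0196337 ≈ 1.9614887.
and ρ(B_{ω*}) = 1.9614887 − 1 = 0.9614887.
m ≥ 9·ln10 / (−ln 0.9614887) = 527.680; smallest integer m = 528.

m = 528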